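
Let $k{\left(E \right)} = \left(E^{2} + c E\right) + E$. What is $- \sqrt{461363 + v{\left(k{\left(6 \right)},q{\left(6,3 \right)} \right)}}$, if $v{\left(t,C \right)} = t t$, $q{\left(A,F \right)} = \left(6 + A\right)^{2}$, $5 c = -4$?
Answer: $- \frac{\sqrt{11568671}}{5} \approx -680.25$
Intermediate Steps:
$c = - \frac{4}{5}$ ($c = \frac{1}{5} \left(-4\right) = - \frac{4}{5} \approx -0.8$)
$k{\left(E \right)} = E^{2} + \frac{E}{5}$ ($k{\left(E \right)} = \left(E^{2} - \frac{4 E}{5}\right) + E = E^{2} + \frac{E}{5}$)
$v{\left(t,C \right)} = t^{2}$
$- \sqrt{461363 + v{\left(k{\left(6 \right)},q{\left(6,3 \right)} \right)}} = - \sqrt{461363 + \left(6 \left(\frac{1}{5} + 6\right)\right)^{2}} = - \sqrt{461363 + \left(6 \cdot \frac{31}{5}\right)^{2}} = - \sqrt{461363 + \left(\frac{186}{5}\right)^{2}} = - \sqrt{461363 + \frac{34596}{25}} = - \sqrt{\frac{11568671}{25}} = - \frac{\sqrt{11568671}}{5}$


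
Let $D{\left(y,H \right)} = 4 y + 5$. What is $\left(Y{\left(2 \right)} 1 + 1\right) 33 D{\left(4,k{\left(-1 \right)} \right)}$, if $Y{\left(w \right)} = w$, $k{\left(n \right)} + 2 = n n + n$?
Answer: $2079$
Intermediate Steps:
$k{\left(n \right)} = -2 + n + n^{2}$ ($k{\left(n \right)} = -2 + \left(n n + n\right) = -2 + \left(n^{2} + n\right) = -2 + \left(n + n^{2}\right) = -2 + n + n^{2}$)
$D{\left(y,H \right)} = 5 + 4 y$
$\left(Y{\left(2 \right)} 1 + 1\right) 33 D{\left(4,k{\left(-1 \right)} \right)} = \left(2 \cdot 1 + 1\right) 33 \left(5 + 4 \cdot 4\right) = \left(2 + 1\right) 33 \left(5 + 16\right) = 3 \cdot 33 \cdot 21 = 99 \cdot 21 = 2079$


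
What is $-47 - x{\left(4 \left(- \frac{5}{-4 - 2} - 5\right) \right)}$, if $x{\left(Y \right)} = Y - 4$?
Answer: $- \frac{79}{3} \approx -26.333$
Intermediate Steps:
$x{\left(Y \right)} = -4 + Y$
$-47 - x{\left(4 \left(- \frac{5}{-4 - 2} - 5\right) \right)} = -47 - \left(-4 + 4 \left(- \frac{5}{-4 - 2} - 5\right)\right) = -47 - \left(-4 + 4 \left(- \frac{5}{-6} - 5\right)\right) = -47 - \left(-4 + 4 \left(\left(-5\right) \left(- \frac{1}{6}\right) - 5\right)\right) = -47 - \left(-4 + 4 \left(\frac{5}{6} - 5\right)\right) = -47 - \left(-4 + 4 \left(- \frac{25}{6}\right)\right) = -47 - \left(-4 - \frac{50}{3}\right) = -47 - - \frac{62}{3} = -47 + \frac{62}{3} = - \frac{79}{3}$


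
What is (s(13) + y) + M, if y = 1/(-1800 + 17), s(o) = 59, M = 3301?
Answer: 5990879/1783 ≈ 3360.0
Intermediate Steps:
y = -1/1783 (y = 1/(-1783) = -1/1783 ≈ -0.00056085)
(s(13) + y) + M = (59 - 1/1783) + 3301 = 105196/1783 + 3301 = 5990879/1783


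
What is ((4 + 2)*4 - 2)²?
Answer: 484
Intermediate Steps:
((4 + 2)*4 - 2)² = (6*4 - 2)² = (24 - 2)² = 22² = 484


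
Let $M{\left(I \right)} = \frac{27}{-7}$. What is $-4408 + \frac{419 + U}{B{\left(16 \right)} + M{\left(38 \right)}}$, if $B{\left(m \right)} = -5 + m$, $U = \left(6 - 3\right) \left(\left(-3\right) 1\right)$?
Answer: $- \frac{21753}{5} \approx -4350.6$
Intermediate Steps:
$U = -9$ ($U = 3 \left(-3\right) = -9$)
$M{\left(I \right)} = - \frac{27}{7}$ ($M{\left(I \right)} = 27 \left(- \frac{1}{7}\right) = - \frac{27}{7}$)
$-4408 + \frac{419 + U}{B{\left(16 \right)} + M{\left(38 \right)}} = -4408 + \frac{419 - 9}{\left(-5 + 16\right) - \frac{27}{7}} = -4408 + \frac{410}{11 - \frac{27}{7}} = -4408 + \frac{410}{\frac{50}{7}} = -4408 + 410 \cdot \frac{7}{50} = -4408 + \frac{287}{5} = - \frac{21753}{5}$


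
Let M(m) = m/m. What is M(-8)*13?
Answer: 13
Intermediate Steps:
M(m) = 1
M(-8)*13 = 1*13 = 13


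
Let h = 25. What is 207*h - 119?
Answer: 5056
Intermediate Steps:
207*h - 119 = 207*25 - 119 = 5175 - 119 = 5056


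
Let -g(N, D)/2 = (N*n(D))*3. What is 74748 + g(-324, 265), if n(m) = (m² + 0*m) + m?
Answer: 137107308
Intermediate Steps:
n(m) = m + m² (n(m) = (m² + 0) + m = m² + m = m + m²)
g(N, D) = -6*D*N*(1 + D) (g(N, D) = -2*N*(D*(1 + D))*3 = -2*D*N*(1 + D)*3 = -6*D*N*(1 + D))
74748 + g(-324, 265) = 74748 - 6*265*(-324)*(1 + 265) = 74748 - 6*265*(-324)*266 = 74748 + 137032560 = 137107308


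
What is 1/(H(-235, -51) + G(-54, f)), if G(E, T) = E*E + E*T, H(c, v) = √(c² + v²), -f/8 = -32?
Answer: -5454/59463319 - √57826/118926638 ≈ -9.3742e-5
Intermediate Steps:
f = 256 (f = -8*(-32) = 256)
G(E, T) = E² + E*T
1/(H(-235, -51) + G(-54, f)) = 1/(√((-235)² + (-51)²) - 54*(-54 + 256)) = 1/(√(55225 + 2601) - 54*202) = 1/(√57826 - 10908) = 1/(-10908 + √57826)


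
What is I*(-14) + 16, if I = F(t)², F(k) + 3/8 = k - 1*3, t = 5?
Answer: -671/32 ≈ -20.969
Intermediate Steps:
F(k) = -27/8 + k (F(k) = -3/8 + (k - 1*3) = -3/8 + (k - 3) = -3/8 + (-3 + k) = -27/8 + k)
I = 169/64 (I = (-27/8 + 5)² = (13/8)² = 169/64 ≈ 2.6406)
I*(-14) + 16 = (169/64)*(-14) + 16 = -1183/32 + 16 = -671/32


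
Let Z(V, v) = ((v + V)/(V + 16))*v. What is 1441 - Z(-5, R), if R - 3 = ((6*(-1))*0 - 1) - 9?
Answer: 15767/11 ≈ 1433.4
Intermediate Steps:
R = -7 (R = 3 + (((6*(-1))*0 - 1) - 9) = 3 + ((-6*0 - 1) - 9) = 3 + ((0 - 1) - 9) = 3 + (-1 - 9) = 3 - 10 = -7)
Z(V, v) = v*(V + v)/(16 + V) (Z(V, v) = ((V + v)/(16 + V))*v = v*(V + v)/(16 + V))
1441 - Z(-5, R) = 1441 - (-7)*(-5 - 7)/(16 - 5) = 1441 - (-7)*(-12)/11 = 1441 - 1*84/11 = 1441 - 84/11 = 15767/11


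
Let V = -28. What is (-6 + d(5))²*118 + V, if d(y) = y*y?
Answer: 42570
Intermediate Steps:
d(y) = y²
(-6 + d(5))²*118 + V = (-6 + 5²)²*118 - 28 = (-6 + 25)²*118 - 28 = 19²*118 - 28 = 361*118 - 28 = 42598 - 28 = 42570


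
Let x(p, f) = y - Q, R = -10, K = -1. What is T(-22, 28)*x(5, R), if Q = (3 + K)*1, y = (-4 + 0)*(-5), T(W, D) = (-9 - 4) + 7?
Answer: -108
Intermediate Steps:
T(W, D) = -6 (T(W, D) = -13 + 7 = -6)
y = 20 (y = -4*(-5) = 20)
Q = 2 (Q = (3 - 1)*1 = 2*1 = 2)
x(p, f) = 18 (x(p, f) = 20 - 1*2 = 20 - 2 = 18)
T(-22, 28)*x(5, R) = -6*18 = -108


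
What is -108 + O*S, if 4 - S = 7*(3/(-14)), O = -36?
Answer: -306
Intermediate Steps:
S = 11/2 (S = 4 - 7*3/(-14) = 4 - 7*3*(-1/14) = 4 - 7*(-3)/14 = 4 - 1*(-3/2) = 4 + 3/2 = 11/2 ≈ 5.5000)
-108 + O*S = -108 - 36*11/2 = -108 - 198 = -306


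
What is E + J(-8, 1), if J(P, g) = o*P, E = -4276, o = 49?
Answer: -4668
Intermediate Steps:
J(P, g) = 49*P
E + J(-8, 1) = -4276 + 49*(-8) = -4276 - 392 = -4668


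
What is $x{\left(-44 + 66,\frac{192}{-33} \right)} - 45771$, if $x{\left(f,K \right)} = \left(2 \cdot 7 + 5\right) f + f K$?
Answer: $-45481$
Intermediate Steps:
$x{\left(f,K \right)} = 19 f + K f$ ($x{\left(f,K \right)} = \left(14 + 5\right) f + K f = 19 f + K f$)
$x{\left(-44 + 66,\frac{192}{-33} \right)} - 45771 = \left(-44 + 66\right) \left(19 + \frac{192}{-33}\right) - 45771 = 22 \left(19 + 192 \left(- \frac{1}{33}\right)\right) - 45771 = 22 \left(19 - \frac{64}{11}\right) - 45771 = 22 \cdot \frac{145}{11} - 45771 = 290 - 45771 = -45481$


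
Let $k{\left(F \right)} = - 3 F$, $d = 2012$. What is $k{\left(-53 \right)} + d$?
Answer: $2171$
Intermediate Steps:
$k{\left(-53 \right)} + d = \left(-3\right) \left(-53\right) + 2012 = 159 + 2012 = 2171$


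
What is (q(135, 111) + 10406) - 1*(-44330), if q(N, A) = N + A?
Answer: 54982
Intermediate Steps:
q(N, A) = A + N
(q(135, 111) + 10406) - 1*(-44330) = ((111 + 135) + 10406) - 1*(-44330) = (246 + 10406) + 44330 = 10652 + 44330 = 54982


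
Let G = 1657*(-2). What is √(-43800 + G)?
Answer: I*√47114 ≈ 217.06*I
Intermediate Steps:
G = -3314
√(-43800 + G) = √(-43800 - 3314) = √(-47114) = I*√47114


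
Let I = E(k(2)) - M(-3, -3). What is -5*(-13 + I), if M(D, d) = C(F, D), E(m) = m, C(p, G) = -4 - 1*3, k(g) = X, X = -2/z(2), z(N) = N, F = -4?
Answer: 35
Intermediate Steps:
X = -1 (X = -2/2 = -2*½ = -1)
k(g) = -1
C(p, G) = -7 (C(p, G) = -4 - 3 = -7)
M(D, d) = -7
I = 6 (I = -1 - 1*(-7) = -1 + 7 = 6)
-5*(-13 + I) = -5*(-13 + 6) = -5*(-7) = 35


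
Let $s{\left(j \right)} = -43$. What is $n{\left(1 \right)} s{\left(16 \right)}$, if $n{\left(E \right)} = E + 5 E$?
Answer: $-258$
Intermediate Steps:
$n{\left(E \right)} = 6 E$
$n{\left(1 \right)} s{\left(16 \right)} = 6 \cdot 1 \left(-43\right) = 6 \left(-43\right) = -258$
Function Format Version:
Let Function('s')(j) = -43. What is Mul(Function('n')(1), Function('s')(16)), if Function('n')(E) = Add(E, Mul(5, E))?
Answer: -258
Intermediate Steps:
Function('n')(E) = Mul(6, E)
Mul(Function('n')(1), Function('s')(16)) = Mul(Mul(6, 1), -43) = Mul(6, -43) = -258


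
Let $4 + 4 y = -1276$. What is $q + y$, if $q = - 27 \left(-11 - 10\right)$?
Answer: $247$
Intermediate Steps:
$y = -320$ ($y = -1 + \frac{1}{4} \left(-1276\right) = -1 - 319 = -320$)
$q = 567$ ($q = \left(-27\right) \left(-21\right) = 567$)
$q + y = 567 - 320 = 247$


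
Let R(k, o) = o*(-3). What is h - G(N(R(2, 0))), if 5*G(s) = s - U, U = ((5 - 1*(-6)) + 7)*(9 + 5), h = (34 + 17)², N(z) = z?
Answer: 13257/5 ≈ 2651.4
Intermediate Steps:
R(k, o) = -3*o
h = 2601 (h = 51² = 2601)
U = 252 (U = ((5 + 6) + 7)*14 = (11 + 7)*14 = 18*14 = 252)
G(s) = -252/5 + s/5 (G(s) = (s - 1*252)/5 = (s - 252)/5 = (-252 + s)/5 = -252/5 + s/5)
h - G(N(R(2, 0))) = 2601 - (-252/5 + (-3*0)/5) = 2601 - (-252/5 + (⅕)*0) = 2601 - (-252/5 + 0) = 2601 - 1*(-252/5) = 2601 + 252/5 = 13257/5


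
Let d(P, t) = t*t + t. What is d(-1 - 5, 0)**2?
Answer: 0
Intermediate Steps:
d(P, t) = t + t**2 (d(P, t) = t**2 + t = t + t**2)
d(-1 - 5, 0)**2 = (0*(1 + 0))**2 = (0*1)**2 = 0**2 = 0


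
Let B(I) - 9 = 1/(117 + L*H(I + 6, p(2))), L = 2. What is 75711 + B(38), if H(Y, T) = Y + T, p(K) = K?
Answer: 15825481/209 ≈ 75720.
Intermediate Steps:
H(Y, T) = T + Y
B(I) = 9 + 1/(133 + 2*I) (B(I) = 9 + 1/(117 + 2*(2 + (I + 6))) = 9 + 1/(117 + 2*(2 + (6 + I))) = 9 + 1/(117 + 2*(8 + I)) = 9 + 1/(117 + (16 + 2*I)) = 9 + 1/(133 + 2*I))
75711 + B(38) = 75711 + 2*(599 + 9*38)/(133 + 2*38) = 75711 + 2*(599 + 342)/(133 + 76) = 75711 + 2*941/209 = 75711 + 2*(1/209)*941 = 75711 + 1882/209 = 15825481/209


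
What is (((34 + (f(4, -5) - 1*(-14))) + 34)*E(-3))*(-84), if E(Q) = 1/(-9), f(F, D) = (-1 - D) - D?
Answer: 2548/3 ≈ 849.33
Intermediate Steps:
f(F, D) = -1 - 2*D
E(Q) = -⅑
(((34 + (f(4, -5) - 1*(-14))) + 34)*E(-3))*(-84) = (((34 + ((-1 - 2*(-5)) - 1*(-14))) + 34)*(-⅑))*(-84) = (((34 + ((-1 + 10) + 14)) + 34)*(-⅑))*(-84) = (((34 + (9 + 14)) + 34)*(-⅑))*(-84) = (((34 + 23) + 34)*(-⅑))*(-84) = ((57 + 34)*(-⅑))*(-84) = (91*(-⅑))*(-84) = -91/9*(-84) = 2548/3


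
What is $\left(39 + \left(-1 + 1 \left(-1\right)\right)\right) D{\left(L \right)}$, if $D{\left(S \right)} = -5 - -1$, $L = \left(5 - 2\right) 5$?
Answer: $-148$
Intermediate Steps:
$L = 15$ ($L = 3 \cdot 5 = 15$)
$D{\left(S \right)} = -4$ ($D{\left(S \right)} = -5 + 1 = -4$)
$\left(39 + \left(-1 + 1 \left(-1\right)\right)\right) D{\left(L \right)} = \left(39 + \left(-1 + 1 \left(-1\right)\right)\right) \left(-4\right) = \left(39 - 2\right) \left(-4\right) = 37 \left(-4\right) = -148$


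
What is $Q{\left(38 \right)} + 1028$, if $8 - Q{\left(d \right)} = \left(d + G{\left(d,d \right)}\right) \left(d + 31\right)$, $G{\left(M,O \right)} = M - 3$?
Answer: $-4001$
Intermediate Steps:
$G{\left(M,O \right)} = -3 + M$ ($G{\left(M,O \right)} = M - 3 = -3 + M$)
$Q{\left(d \right)} = 8 - \left(-3 + 2 d\right) \left(31 + d\right)$ ($Q{\left(d \right)} = 8 - \left(d + \left(-3 + d\right)\right) \left(d + 31\right) = 8 - \left(-3 + 2 d\right) \left(31 + d\right)$)
$Q{\left(38 \right)} + 1028 = \left(101 - 2242 - 2 \cdot 38^{2}\right) + 1028 = \left(101 - 2242 - 2888\right) + 1028 = -5029 + 1028 = -4001$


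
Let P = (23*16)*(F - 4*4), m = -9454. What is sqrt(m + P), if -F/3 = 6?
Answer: I*sqrt(21966) ≈ 148.21*I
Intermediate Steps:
F = -18 (F = -3*6 = -18)
P = -12512 (P = (23*16)*(-18 - 4*4) = 368*(-18 - 16) = 368*(-34) = -12512)
sqrt(m + P) = sqrt(-9454 - 12512) = sqrt(-21966) = I*sqrt(21966)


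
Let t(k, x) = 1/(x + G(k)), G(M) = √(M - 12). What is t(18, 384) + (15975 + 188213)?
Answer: 5017920164/24575 - √6/147450 ≈ 2.0419e+5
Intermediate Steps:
G(M) = √(-12 + M)
t(k, x) = 1/(x + √(-12 + k))
t(18, 384) + (15975 + 188213) = 1/(384 + √(-12 + 18)) + (15975 + 188213) = 1/(384 + √6) + 204188 = 204188 + 1/(384 + √6)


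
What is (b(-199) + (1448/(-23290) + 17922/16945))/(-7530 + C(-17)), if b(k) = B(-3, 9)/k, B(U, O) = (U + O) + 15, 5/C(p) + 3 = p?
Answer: -3993880396/33793679756785 ≈ -0.00011818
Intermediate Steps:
C(p) = 5/(-3 + p)
B(U, O) = 15 + O + U (B(U, O) = (O + U) + 15 = 15 + O + U)
b(k) = 21/k (b(k) = (15 + 9 - 3)/k = 21/k)
(b(-199) + (1448/(-23290) + 17922/16945))/(-7530 + C(-17)) = (21/(-199) + (1448/(-23290) + 17922/16945))/(-7530 + 5/(-3 - 17)) = (21*(-1/199) + (1448*(-1/23290) + 17922*(1/16945)))/(-7530 + 5/(-20)) = (-21/199 + (-724/11645 + 17922/16945))/(-7530 + 5*(-1/20)) = (-21/199 + 39286702/39464905)/(-7530 - ¼) = 6989290693/(7853516095*(-30121/4)) = (6989290693/7853516095)*(-4/30121) = -3993880396/33793679756785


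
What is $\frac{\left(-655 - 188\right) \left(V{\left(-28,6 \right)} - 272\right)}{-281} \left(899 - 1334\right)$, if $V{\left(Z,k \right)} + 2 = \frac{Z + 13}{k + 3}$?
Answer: $359745$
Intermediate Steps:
$V{\left(Z,k \right)} = -2 + \frac{13 + Z}{3 + k}$ ($V{\left(Z,k \right)} = -2 + \frac{Z + 13}{k + 3} = -2 + \frac{13 + Z}{3 + k}$)
$\frac{\left(-655 - 188\right) \left(V{\left(-28,6 \right)} - 272\right)}{-281} \left(899 - 1334\right) = \frac{\left(-655 - 188\right) \left(\frac{7 - 28 - 12}{3 + 6} - 272\right)}{-281} \left(899 - 1334\right) = - 843 \left(\frac{7 - 28 - 12}{9} - 272\right) \left(- \frac{1}{281}\right) \left(-435\right) = - 843 \left(\frac{1}{9} \left(-33\right) - 272\right) \left(- \frac{1}{281}\right) \left(-435\right) = - 843 \left(- \frac{11}{3} - 272\right) \left(- \frac{1}{281}\right) \left(-435\right) = \left(-843\right) \left(- \frac{827}{3}\right) \left(- \frac{1}{281}\right) \left(-435\right) = 232387 \left(- \frac{1}{281}\right) \left(-435\right) = \left(-827\right) \left(-435\right) = 359745$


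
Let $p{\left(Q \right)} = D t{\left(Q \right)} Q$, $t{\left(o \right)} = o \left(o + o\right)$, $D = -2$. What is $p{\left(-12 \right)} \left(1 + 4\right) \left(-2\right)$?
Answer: $-69120$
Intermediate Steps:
$t{\left(o \right)} = 2 o^{2}$ ($t{\left(o \right)} = o 2 o = 2 o^{2}$)
$p{\left(Q \right)} = - 4 Q^{3}$ ($p{\left(Q \right)} = - 2 \cdot 2 Q^{2} Q = - 4 Q^{2} Q = - 4 Q^{3}$)
$p{\left(-12 \right)} \left(1 + 4\right) \left(-2\right) = - 4 \left(-12\right)^{3} \left(1 + 4\right) \left(-2\right) = \left(-4\right) \left(-1728\right) 5 \left(-2\right) = 6912 \left(-10\right) = -69120$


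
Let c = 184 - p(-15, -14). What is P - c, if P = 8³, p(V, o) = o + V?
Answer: 299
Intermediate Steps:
p(V, o) = V + o
P = 512
c = 213 (c = 184 - (-15 - 14) = 184 - 1*(-29) = 184 + 29 = 213)
P - c = 512 - 1*213 = 512 - 213 = 299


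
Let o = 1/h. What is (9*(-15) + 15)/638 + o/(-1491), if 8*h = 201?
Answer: -17984012/95601429 ≈ -0.18811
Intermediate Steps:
h = 201/8 (h = (1/8)*201 = 201/8 ≈ 25.125)
o = 8/201 (o = 1/(201/8) = 8/201 ≈ 0.039801)
(9*(-15) + 15)/638 + o/(-1491) = (9*(-15) + 15)/638 + (8/201)/(-1491) = (-135 + 15)*(1/638) + (8/201)*(-1/1491) = -120*1/638 - 8/299691 = -60/319 - 8/299691 = -17984012/95601429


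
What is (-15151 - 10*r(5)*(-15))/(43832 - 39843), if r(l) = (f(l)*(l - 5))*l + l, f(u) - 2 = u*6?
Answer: -14401/3989 ≈ -3.6102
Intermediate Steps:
f(u) = 2 + 6*u (f(u) = 2 + u*6 = 2 + 6*u)
r(l) = l + l*(-5 + l)*(2 + 6*l) (r(l) = ((2 + 6*l)*(l - 5))*l + l = ((2 + 6*l)*(-5 + l))*l + l = ((-5 + l)*(2 + 6*l))*l + l = l*(-5 + l)*(2 + 6*l) + l = l + l*(-5 + l)*(2 + 6*l))
(-15151 - 10*r(5)*(-15))/(43832 - 39843) = (-15151 - 50*(-9 - 28*5 + 6*5**2)*(-15))/(43832 - 39843) = (-15151 - 50*(-9 - 140 + 6*25)*(-15))/3989 = (-15151 - 50*(-9 - 140 + 150)*(-15))*(1/3989) = (-15151 - 50*(-15))*(1/3989) = (-15151 + 750)*(1/3989) = -14401*1/3989 = -14401/3989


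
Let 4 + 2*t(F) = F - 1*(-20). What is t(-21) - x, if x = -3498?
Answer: 6991/2 ≈ 3495.5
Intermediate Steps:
t(F) = 8 + F/2 (t(F) = -2 + (F - 1*(-20))/2 = -2 + (F + 20)/2 = -2 + (20 + F)/2 = -2 + (10 + F/2) = 8 + F/2)
t(-21) - x = (8 + (½)*(-21)) - 1*(-3498) = (8 - 21/2) + 3498 = -5/2 + 3498 = 6991/2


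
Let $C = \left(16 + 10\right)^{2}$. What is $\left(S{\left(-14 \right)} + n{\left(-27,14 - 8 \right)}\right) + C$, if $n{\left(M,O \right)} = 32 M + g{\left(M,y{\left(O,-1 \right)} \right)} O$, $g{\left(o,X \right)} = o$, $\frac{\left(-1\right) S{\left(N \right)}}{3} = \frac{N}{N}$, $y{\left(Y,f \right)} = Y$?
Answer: $-353$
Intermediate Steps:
$S{\left(N \right)} = -3$ ($S{\left(N \right)} = - 3 \frac{N}{N} = \left(-3\right) 1 = -3$)
$n{\left(M,O \right)} = 32 M + M O$
$C = 676$ ($C = 26^{2} = 676$)
$\left(S{\left(-14 \right)} + n{\left(-27,14 - 8 \right)}\right) + C = \left(-3 - 27 \left(32 + \left(14 - 8\right)\right)\right) + 676 = \left(-3 - 27 \left(32 + 6\right)\right) + 676 = \left(-3 - 1026\right) + 676 = -1029 + 676 = -353$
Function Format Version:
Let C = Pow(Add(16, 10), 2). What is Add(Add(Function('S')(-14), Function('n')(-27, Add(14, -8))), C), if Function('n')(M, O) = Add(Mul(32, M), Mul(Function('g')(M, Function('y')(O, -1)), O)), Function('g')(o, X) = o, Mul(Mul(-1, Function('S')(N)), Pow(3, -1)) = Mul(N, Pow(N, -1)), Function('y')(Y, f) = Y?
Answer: -353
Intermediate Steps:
Function('S')(N) = -3 (Function('S')(N) = Mul(-3, Mul(N, Pow(N, -1))) = Mul(-3, 1) = -3)
Function('n')(M, O) = Add(Mul(32, M), Mul(M, O))
C = 676 (C = Pow(26, 2) = 676)
Add(Add(Function('S')(-14), Function('n')(-27, Add(14, -8))), C) = Add(Add(-3, Mul(-27, Add(32, Add(14, -8)))), 676) = Add(Add(-3, Mul(-27, Add(32, 6))), 676) = Add(Add(-3, Mul(-27, 38)), 676) = Add(Add(-3, -1026), 676) = Add(-1029, 676) = -353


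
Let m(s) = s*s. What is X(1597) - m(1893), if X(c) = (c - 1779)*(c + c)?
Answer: -4164757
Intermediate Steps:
m(s) = s**2
X(c) = 2*c*(-1779 + c) (X(c) = (-1779 + c)*(2*c) = 2*c*(-1779 + c))
X(1597) - m(1893) = 2*1597*(-1779 + 1597) - 1*1893**2 = 2*1597*(-182) - 1*3583449 = -581308 - 3583449 = -4164757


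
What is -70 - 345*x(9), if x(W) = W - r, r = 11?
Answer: 620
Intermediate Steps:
x(W) = -11 + W (x(W) = W - 1*11 = W - 11 = -11 + W)
-70 - 345*x(9) = -70 - 345*(-11 + 9) = -70 - 345*(-2) = -70 + 690 = 620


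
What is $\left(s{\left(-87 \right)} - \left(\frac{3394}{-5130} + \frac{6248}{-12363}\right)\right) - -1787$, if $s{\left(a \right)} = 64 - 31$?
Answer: $\frac{19250399677}{10570365} \approx 1821.2$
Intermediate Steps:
$s{\left(a \right)} = 33$ ($s{\left(a \right)} = 64 - 31 = 33$)
$\left(s{\left(-87 \right)} - \left(\frac{3394}{-5130} + \frac{6248}{-12363}\right)\right) - -1787 = \left(33 - \left(\frac{3394}{-5130} + \frac{6248}{-12363}\right)\right) - -1787 = \left(33 - \left(3394 \left(- \frac{1}{5130}\right) + 6248 \left(- \frac{1}{12363}\right)\right)\right) + 1787 = \left(33 - \left(- \frac{1697}{2565} - \frac{6248}{12363}\right)\right) + 1787 = \left(33 - - \frac{12335377}{10570365}\right) + 1787 = \left(33 + \frac{12335377}{10570365}\right) + 1787 = \frac{361157422}{10570365} + 1787 = \frac{19250399677}{10570365}$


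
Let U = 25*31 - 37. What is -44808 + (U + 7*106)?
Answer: -43328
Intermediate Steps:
U = 738 (U = 775 - 37 = 738)
-44808 + (U + 7*106) = -44808 + (738 + 7*106) = -44808 + (738 + 742) = -44808 + 1480 = -43328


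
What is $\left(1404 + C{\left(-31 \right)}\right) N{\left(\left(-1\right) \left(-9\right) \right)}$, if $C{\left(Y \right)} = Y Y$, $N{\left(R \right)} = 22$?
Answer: $52030$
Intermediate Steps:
$C{\left(Y \right)} = Y^{2}$
$\left(1404 + C{\left(-31 \right)}\right) N{\left(\left(-1\right) \left(-9\right) \right)} = \left(1404 + \left(-31\right)^{2}\right) 22 = \left(1404 + 961\right) 22 = 2365 \cdot 22 = 52030$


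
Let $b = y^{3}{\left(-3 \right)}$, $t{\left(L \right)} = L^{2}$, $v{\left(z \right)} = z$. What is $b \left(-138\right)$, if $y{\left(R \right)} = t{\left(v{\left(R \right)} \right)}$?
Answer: $-100602$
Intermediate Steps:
$y{\left(R \right)} = R^{2}$
$b = 729$ ($b = \left(\left(-3\right)^{2}\right)^{3} = 9^{3} = 729$)
$b \left(-138\right) = 729 \left(-138\right) = -100602$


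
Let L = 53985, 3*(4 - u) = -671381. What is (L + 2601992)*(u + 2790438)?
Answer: 24017221809739/3 ≈ 8.0057e+12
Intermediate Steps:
u = 671393/3 (u = 4 - ⅓*(-671381) = 4 + 671381/3 = 671393/3 ≈ 2.2380e+5)
(L + 2601992)*(u + 2790438) = (53985 + 2601992)*(671393/3 + 2790438) = 2655977*(9042707/3) = 24017221809739/3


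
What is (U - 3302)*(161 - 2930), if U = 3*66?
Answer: 8594976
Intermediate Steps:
U = 198
(U - 3302)*(161 - 2930) = (198 - 3302)*(161 - 2930) = -3104*(-2769) = 8594976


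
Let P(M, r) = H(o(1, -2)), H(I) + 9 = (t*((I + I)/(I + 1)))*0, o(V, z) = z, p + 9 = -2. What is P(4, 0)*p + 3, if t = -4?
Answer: 102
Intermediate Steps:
p = -11 (p = -9 - 2 = -11)
H(I) = -9 (H(I) = -9 - 4*(I + I)/(I + 1)*0 = -9 - 4*2*I/(1 + I)*0 = -9 - 8*I/(1 + I)*0 = -9 + 0 = -9)
P(M, r) = -9
P(4, 0)*p + 3 = -9*(-11) + 3 = 99 + 3 = 102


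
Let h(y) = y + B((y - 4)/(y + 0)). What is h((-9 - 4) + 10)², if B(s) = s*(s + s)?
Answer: 5041/81 ≈ 62.235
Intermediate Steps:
B(s) = 2*s² (B(s) = s*(2*s) = 2*s²)
h(y) = y + 2*(-4 + y)²/y² (h(y) = y + 2*((y - 4)/(y + 0))² = y + 2*((-4 + y)/y)² = y + 2*((-4 + y)²/y²) = y + 2*(-4 + y)²/y²)
h((-9 - 4) + 10)² = (((-9 - 4) + 10) + 2*(-4 + ((-9 - 4) + 10))²/((-9 - 4) + 10)²)² = ((-13 + 10) + 2*(-4 + (-13 + 10))²/(-13 + 10)²)² = (-3 + 2*(-4 - 3)²/(-3)²)² = (-3 + 2*(⅑)*(-7)²)² = (-3 + 2*(⅑)*49)² = (-3 + 98/9)² = (71/9)² = 5041/81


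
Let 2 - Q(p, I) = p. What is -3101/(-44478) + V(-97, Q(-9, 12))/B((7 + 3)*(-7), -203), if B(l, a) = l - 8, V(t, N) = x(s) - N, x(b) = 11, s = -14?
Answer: 443/6354 ≈ 0.069720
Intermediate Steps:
Q(p, I) = 2 - p
V(t, N) = 11 - N
B(l, a) = -8 + l
-3101/(-44478) + V(-97, Q(-9, 12))/B((7 + 3)*(-7), -203) = -3101/(-44478) + (11 - (2 - 1*(-9)))/(-8 + (7 + 3)*(-7)) = -3101*(-1/44478) + (11 - (2 + 9))/(-8 + 10*(-7)) = 443/6354 + (11 - 1*11)/(-8 - 70) = 443/6354 + (11 - 11)/(-78) = 443/6354 + 0*(-1/78) = 443/6354 + 0 = 443/6354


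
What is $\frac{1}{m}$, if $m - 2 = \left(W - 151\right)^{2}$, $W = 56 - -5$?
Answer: $\frac{1}{8102} \approx 0.00012343$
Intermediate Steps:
$W = 61$ ($W = 56 + 5 = 61$)
$m = 8102$ ($m = 2 + \left(61 - 151\right)^{2} = 2 + \left(-90\right)^{2} = 2 + 8100 = 8102$)
$\frac{1}{m} = \frac{1}{8102}$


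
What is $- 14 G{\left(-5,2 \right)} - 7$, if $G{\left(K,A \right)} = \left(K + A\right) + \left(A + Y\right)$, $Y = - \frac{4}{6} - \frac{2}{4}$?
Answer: $\frac{70}{3} \approx 23.333$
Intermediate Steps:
$Y = - \frac{7}{6}$ ($Y = \left(-4\right) \frac{1}{6} - \frac{1}{2} = - \frac{2}{3} - \frac{1}{2} = - \frac{7}{6} \approx -1.1667$)
$G{\left(K,A \right)} = - \frac{7}{6} + K + 2 A$ ($G{\left(K,A \right)} = \left(K + A\right) + \left(A - \frac{7}{6}\right) = \left(A + K\right) + \left(- \frac{7}{6} + A\right) = - \frac{7}{6} + K + 2 A$)
$- 14 G{\left(-5,2 \right)} - 7 = - 14 \left(- \frac{7}{6} - 5 + 2 \cdot 2\right) - 7 = - 14 \left(- \frac{7}{6} - 5 + 4\right) - 7 = \left(-14\right) \left(- \frac{13}{6}\right) - 7 = \frac{91}{3} - 7 = \frac{70}{3}$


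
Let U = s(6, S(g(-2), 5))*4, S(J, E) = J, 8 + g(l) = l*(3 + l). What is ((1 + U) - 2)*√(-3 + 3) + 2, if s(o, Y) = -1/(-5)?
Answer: 2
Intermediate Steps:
g(l) = -8 + l*(3 + l)
s(o, Y) = ⅕ (s(o, Y) = -1*(-⅕) = ⅕)
U = ⅘ (U = (⅕)*4 = ⅘ ≈ 0.80000)
((1 + U) - 2)*√(-3 + 3) + 2 = ((1 + ⅘) - 2)*√(-3 + 3) + 2 = (9/5 - 2)*√0 + 2 = -⅕*0 + 2 = 0 + 2 = 2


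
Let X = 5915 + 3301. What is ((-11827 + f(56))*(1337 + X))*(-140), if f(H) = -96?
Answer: 17615278660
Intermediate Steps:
X = 9216
((-11827 + f(56))*(1337 + X))*(-140) = ((-11827 - 96)*(1337 + 9216))*(-140) = -11923*10553*(-140) = -125823419*(-140) = 17615278660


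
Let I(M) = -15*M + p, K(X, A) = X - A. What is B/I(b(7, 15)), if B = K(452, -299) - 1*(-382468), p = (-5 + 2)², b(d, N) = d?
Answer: -383219/96 ≈ -3991.9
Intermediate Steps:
p = 9 (p = (-3)² = 9)
I(M) = 9 - 15*M (I(M) = -15*M + 9 = 9 - 15*M)
B = 383219 (B = (452 - 1*(-299)) - 1*(-382468) = (452 + 299) + 382468 = 751 + 382468 = 383219)
B/I(b(7, 15)) = 383219/(9 - 15*7) = 383219/(9 - 105) = 383219/(-96) = 383219*(-1/96) = -383219/96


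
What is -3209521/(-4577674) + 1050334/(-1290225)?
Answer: -667082410891/5906229436650 ≈ -0.11295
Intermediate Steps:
-3209521/(-4577674) + 1050334/(-1290225) = -3209521*(-1/4577674) + 1050334*(-1/1290225) = 3209521/4577674 - 1050334/1290225 = -667082410891/5906229436650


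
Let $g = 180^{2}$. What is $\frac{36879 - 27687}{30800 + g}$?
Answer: $\frac{1149}{7900} \approx 0.14544$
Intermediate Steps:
$g = 32400$
$\frac{36879 - 27687}{30800 + g} = \frac{36879 - 27687}{30800 + 32400} = \frac{9192}{63200} = 9192 \cdot \frac{1}{63200} = \frac{1149}{7900}$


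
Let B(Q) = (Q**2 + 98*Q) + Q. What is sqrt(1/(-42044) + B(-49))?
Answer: I*sqrt(1082714996311)/21022 ≈ 49.497*I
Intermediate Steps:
B(Q) = Q**2 + 99*Q
sqrt(1/(-42044) + B(-49)) = sqrt(1/(-42044) - 49*(99 - 49)) = sqrt(-1/42044 - 49*50) = sqrt(-1/42044 - 2450) = sqrt(-103007801/42044) = I*sqrt(1082714996311)/21022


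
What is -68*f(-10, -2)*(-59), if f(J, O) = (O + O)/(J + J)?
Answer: 4012/5 ≈ 802.40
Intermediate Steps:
f(J, O) = O/J (f(J, O) = (2*O)/((2*J)) = (2*O)*(1/(2*J)) = O/J)
-68*f(-10, -2)*(-59) = -(-136)/(-10)*(-59) = -(-136)*(-1)/10*(-59) = -68*⅕*(-59) = -68/5*(-59) = 4012/5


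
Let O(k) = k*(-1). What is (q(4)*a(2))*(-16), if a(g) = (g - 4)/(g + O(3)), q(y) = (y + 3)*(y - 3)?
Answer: -224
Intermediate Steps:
q(y) = (-3 + y)*(3 + y) (q(y) = (3 + y)*(-3 + y) = (-3 + y)*(3 + y))
O(k) = -k
a(g) = (-4 + g)/(-3 + g) (a(g) = (g - 4)/(g - 1*3) = (-4 + g)/(g - 3) = (-4 + g)/(-3 + g))
(q(4)*a(2))*(-16) = ((-9 + 4²)*((-4 + 2)/(-3 + 2)))*(-16) = ((-9 + 16)*(-2/(-1)))*(-16) = (7*(-1*(-2)))*(-16) = (7*2)*(-16) = 14*(-16) = -224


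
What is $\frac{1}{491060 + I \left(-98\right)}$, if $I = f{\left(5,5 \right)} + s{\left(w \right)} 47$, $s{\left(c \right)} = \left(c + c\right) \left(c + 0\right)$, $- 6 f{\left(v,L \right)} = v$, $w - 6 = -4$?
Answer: $\frac{3}{1362881} \approx 2.2012 \cdot 10^{-6}$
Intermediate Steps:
$w = 2$ ($w = 6 - 4 = 2$)
$f{\left(v,L \right)} = - \frac{v}{6}$
$s{\left(c \right)} = 2 c^{2}$ ($s{\left(c \right)} = 2 c c = 2 c^{2}$)
$I = \frac{2251}{6}$ ($I = \left(- \frac{1}{6}\right) 5 + 2 \cdot 2^{2} \cdot 47 = - \frac{5}{6} + 2 \cdot 4 \cdot 47 = - \frac{5}{6} + 8 \cdot 47 = - \frac{5}{6} + 376 = \frac{2251}{6} \approx 375.17$)
$\frac{1}{491060 + I \left(-98\right)} = \frac{1}{491060 + \frac{2251}{6} \left(-98\right)} = \frac{1}{491060 - \frac{110299}{3}} = \frac{1}{\frac{1362881}{3}} = \frac{3}{1362881}$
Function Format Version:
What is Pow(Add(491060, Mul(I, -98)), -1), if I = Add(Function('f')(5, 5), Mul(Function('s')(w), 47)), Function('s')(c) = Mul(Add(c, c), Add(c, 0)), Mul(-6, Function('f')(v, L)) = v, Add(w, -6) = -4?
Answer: Rational(3, 1362881) ≈ 2.2012e-6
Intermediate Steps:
w = 2 (w = Add(6, -4) = 2)
Function('f')(v, L) = Mul(Rational(-1, 6), v)
Function('s')(c) = Mul(2, Pow(c, 2)) (Function('s')(c) = Mul(Mul(2, c), c) = Mul(2, Pow(c, 2)))
I = Rational(2251, 6) (I = Add(Mul(Rational(-1, 6), 5), Mul(Mul(2, Pow(2, 2)), 47)) = Add(Rational(-5, 6), Mul(Mul(2, 4), 47)) = Add(Rational(-5, 6), Mul(8, 47)) = Add(Rational(-5, 6), 376) = Rational(2251, 6) ≈ 375.17)
Pow(Add(491060, Mul(I, -98)), -1) = Pow(Add(491060, Mul(Rational(2251, 6), -98)), -1) = Pow(Add(491060, Rational(-110299, 3)), -1) = Pow(Rational(1362881, 3), -1) = Rational(3, 1362881)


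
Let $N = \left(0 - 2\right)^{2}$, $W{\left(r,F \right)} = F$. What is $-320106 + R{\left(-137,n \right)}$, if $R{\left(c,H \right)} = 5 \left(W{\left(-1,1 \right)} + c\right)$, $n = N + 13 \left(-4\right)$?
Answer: $-320786$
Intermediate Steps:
$N = 4$ ($N = \left(-2\right)^{2} = 4$)
$n = -48$ ($n = 4 + 13 \left(-4\right) = 4 - 52 = -48$)
$R{\left(c,H \right)} = 5 + 5 c$ ($R{\left(c,H \right)} = 5 \left(1 + c\right) = 5 + 5 c$)
$-320106 + R{\left(-137,n \right)} = -320106 + \left(5 + 5 \left(-137\right)\right) = -320106 + \left(5 - 685\right) = -320106 - 680 = -320786$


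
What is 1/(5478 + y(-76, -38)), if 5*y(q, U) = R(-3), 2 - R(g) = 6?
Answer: 5/27386 ≈ 0.00018258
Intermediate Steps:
R(g) = -4 (R(g) = 2 - 1*6 = 2 - 6 = -4)
y(q, U) = -4/5 (y(q, U) = (1/5)*(-4) = -4/5)
1/(5478 + y(-76, -38)) = 1/(5478 - 4/5) = 1/(27386/5) = 5/27386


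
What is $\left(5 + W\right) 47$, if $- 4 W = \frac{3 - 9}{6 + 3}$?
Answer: $\frac{1457}{6} \approx 242.83$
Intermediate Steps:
$W = \frac{1}{6}$ ($W = - \frac{\left(3 - 9\right) \frac{1}{6 + 3}}{4} = - \frac{\left(-6\right) \frac{1}{9}}{4} = \left(- \frac{1}{4}\right) \left(- \frac{2}{3}\right) = \frac{1}{6} \approx 0.16667$)
$\left(5 + W\right) 47 = \left(5 + \frac{1}{6}\right) 47 = \frac{31}{6} \cdot 47 = \frac{1457}{6}$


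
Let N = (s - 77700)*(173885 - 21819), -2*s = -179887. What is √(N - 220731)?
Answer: 2*√465399835 ≈ 43146.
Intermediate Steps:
s = 179887/2 (s = -½*(-179887) = 179887/2 ≈ 89944.)
N = 1861820071 (N = (179887/2 - 77700)*(173885 - 21819) = (24487/2)*152066 = 1861820071)
√(N - 220731) = √(1861820071 - 220731) = √1861599340 = 2*√465399835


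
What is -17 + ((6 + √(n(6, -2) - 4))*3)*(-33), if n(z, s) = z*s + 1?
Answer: -611 - 99*I*√15 ≈ -611.0 - 383.43*I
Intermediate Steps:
n(z, s) = 1 + s*z (n(z, s) = s*z + 1 = 1 + s*z)
-17 + ((6 + √(n(6, -2) - 4))*3)*(-33) = -17 + ((6 + √((1 - 2*6) - 4))*3)*(-33) = -17 + ((6 + √((1 - 12) - 4))*3)*(-33) = -17 + ((6 + √(-11 - 4))*3)*(-33) = -17 + ((6 + √(-15))*3)*(-33) = -17 + ((6 + I*√15)*3)*(-33) = -17 + (18 + 3*I*√15)*(-33) = -17 + (-594 - 99*I*√15) = -611 - 99*I*√15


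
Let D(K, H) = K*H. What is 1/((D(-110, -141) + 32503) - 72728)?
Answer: -1/24715 ≈ -4.0461e-5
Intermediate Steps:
D(K, H) = H*K
1/((D(-110, -141) + 32503) - 72728) = 1/((-141*(-110) + 32503) - 72728) = 1/((15510 + 32503) - 72728) = 1/(48013 - 72728) = 1/(-24715) = -1/24715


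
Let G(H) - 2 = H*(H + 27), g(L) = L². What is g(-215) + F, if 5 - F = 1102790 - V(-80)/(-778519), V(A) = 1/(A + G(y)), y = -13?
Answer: -213863529006399/202414940 ≈ -1.0566e+6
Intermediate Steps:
G(H) = 2 + H*(27 + H) (G(H) = 2 + H*(H + 27) = 2 + H*(27 + H))
V(A) = 1/(-180 + A) (V(A) = 1/(A + (2 + (-13)² + 27*(-13))) = 1/(A + (2 + 169 - 351)) = 1/(A - 180) = 1/(-180 + A))
F = -223220159607899/202414940 (F = 5 - (1102790 - 1/((-180 - 80)*(-778519))) = 5 - (1102790 - (-1)/((-260)*778519)) = 5 - (1102790 - (-1)*(-1)/(260*778519)) = 5 - (1102790 - 1*1/202414940) = 5 - (1102790 - 1/202414940) = 5 - 1*223221171682599/202414940 = 5 - 223221171682599/202414940 = -223220159607899/202414940 ≈ -1.1028e+6)
g(-215) + F = (-215)² - 223220159607899/202414940 = 46225 - 223220159607899/202414940 = -213863529006399/202414940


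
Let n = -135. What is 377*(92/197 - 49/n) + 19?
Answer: 8826826/26595 ≈ 331.90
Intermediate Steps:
377*(92/197 - 49/n) + 19 = 377*(92/197 - 49/(-135)) + 19 = 377*(92*(1/197) - 49*(-1/135)) + 19 = 377*(92/197 + 49/135) + 19 = 377*(22073/26595) + 19 = 8321521/26595 + 19 = 8826826/26595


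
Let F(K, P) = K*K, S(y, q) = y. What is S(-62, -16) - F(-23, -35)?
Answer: -591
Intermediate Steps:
F(K, P) = K**2
S(-62, -16) - F(-23, -35) = -62 - 1*(-23)**2 = -62 - 1*529 = -62 - 529 = -591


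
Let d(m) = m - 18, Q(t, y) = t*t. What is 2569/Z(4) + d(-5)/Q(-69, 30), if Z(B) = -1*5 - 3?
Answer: -531791/1656 ≈ -321.13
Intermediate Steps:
Q(t, y) = t²
Z(B) = -8 (Z(B) = -5 - 3 = -8)
d(m) = -18 + m
2569/Z(4) + d(-5)/Q(-69, 30) = 2569/(-8) + (-18 - 5)/((-69)²) = 2569*(-⅛) - 23/4761 = -2569/8 - 23*1/4761 = -2569/8 - 1/207 = -531791/1656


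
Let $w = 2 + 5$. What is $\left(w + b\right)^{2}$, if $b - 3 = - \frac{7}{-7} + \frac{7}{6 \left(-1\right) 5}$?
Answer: $\frac{104329}{900} \approx 115.92$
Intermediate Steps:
$w = 7$
$b = \frac{113}{30}$ ($b = 3 + \left(- \frac{7}{-7} + \frac{7}{6 \left(-1\right) 5}\right) = 3 + \left(\left(-7\right) \left(- \frac{1}{7}\right) + \frac{7}{\left(-6\right) 5}\right) = 3 + \left(1 + \frac{7}{-30}\right) = 3 + \left(1 + 7 \left(- \frac{1}{30}\right)\right) = 3 + \left(1 - \frac{7}{30}\right) = 3 + \frac{23}{30} = \frac{113}{30} \approx 3.7667$)
$\left(w + b\right)^{2} = \left(7 + \frac{113}{30}\right)^{2} = \left(\frac{323}{30}\right)^{2} = \frac{104329}{900}$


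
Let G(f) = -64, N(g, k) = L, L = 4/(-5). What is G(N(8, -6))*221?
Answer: -14144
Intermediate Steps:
L = -⅘ (L = 4*(-⅕) = -⅘ ≈ -0.80000)
N(g, k) = -⅘
G(N(8, -6))*221 = -64*221 = -14144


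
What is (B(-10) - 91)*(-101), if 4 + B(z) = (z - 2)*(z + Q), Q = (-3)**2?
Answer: 8383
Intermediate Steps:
Q = 9
B(z) = -4 + (-2 + z)*(9 + z) (B(z) = -4 + (z - 2)*(z + 9) = -4 + (-2 + z)*(9 + z))
(B(-10) - 91)*(-101) = ((-22 + (-10)**2 + 7*(-10)) - 91)*(-101) = ((-22 + 100 - 70) - 91)*(-101) = (8 - 91)*(-101) = -83*(-101) = 8383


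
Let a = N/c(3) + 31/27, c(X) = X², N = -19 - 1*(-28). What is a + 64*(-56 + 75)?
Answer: 32890/27 ≈ 1218.1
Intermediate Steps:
N = 9 (N = -19 + 28 = 9)
a = 58/27 (a = 9/(3²) + 31/27 = 9/9 + 31*(1/27) = 9*(⅑) + 31/27 = 1 + 31/27 = 58/27 ≈ 2.1481)
a + 64*(-56 + 75) = 58/27 + 64*(-56 + 75) = 58/27 + 64*19 = 58/27 + 1216 = 32890/27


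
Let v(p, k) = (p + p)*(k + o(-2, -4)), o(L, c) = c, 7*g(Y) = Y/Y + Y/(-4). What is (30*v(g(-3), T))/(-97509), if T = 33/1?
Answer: -145/32503 ≈ -0.0044611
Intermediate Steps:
g(Y) = 1/7 - Y/28 (g(Y) = (Y/Y + Y/(-4))/7 = (1 + Y*(-1/4))/7 = (1 - Y/4)/7 = 1/7 - Y/28)
T = 33 (T = 33*1 = 33)
v(p, k) = 2*p*(-4 + k) (v(p, k) = (p + p)*(k - 4) = (2*p)*(-4 + k) = 2*p*(-4 + k))
(30*v(g(-3), T))/(-97509) = (30*(2*(1/7 - 1/28*(-3))*(-4 + 33)))/(-97509) = (30*(2*(1/7 + 3/28)*29))*(-1/97509) = (30*(2*(1/4)*29))*(-1/97509) = (30*(29/2))*(-1/97509) = 435*(-1/97509) = -145/32503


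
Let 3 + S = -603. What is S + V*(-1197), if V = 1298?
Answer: -1554312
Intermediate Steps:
S = -606 (S = -3 - 603 = -606)
S + V*(-1197) = -606 + 1298*(-1197) = -606 - 1553706 = -1554312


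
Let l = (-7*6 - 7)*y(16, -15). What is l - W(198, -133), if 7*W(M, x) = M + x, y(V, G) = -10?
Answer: 3365/7 ≈ 480.71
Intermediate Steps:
W(M, x) = M/7 + x/7 (W(M, x) = (M + x)/7 = M/7 + x/7)
l = 490 (l = (-7*6 - 7)*(-10) = (-42 - 7)*(-10) = -49*(-10) = 490)
l - W(198, -133) = 490 - ((⅐)*198 + (⅐)*(-133)) = 490 - (198/7 - 19) = 490 - 1*65/7 = 490 - 65/7 = 3365/7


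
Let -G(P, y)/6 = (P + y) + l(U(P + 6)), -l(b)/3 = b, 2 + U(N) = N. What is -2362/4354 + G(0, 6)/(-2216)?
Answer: -673867/1206058 ≈ -0.55873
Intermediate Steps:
U(N) = -2 + N
l(b) = -3*b
G(P, y) = 72 - 6*y + 12*P (G(P, y) = -6*((P + y) - 3*(-2 + (P + 6))) = -6*((P + y) - 3*(-2 + (6 + P))) = -6*((P + y) - 3*(4 + P)) = -6*((P + y) + (-12 - 3*P)) = -6*(-12 + y - 2*P) = 72 - 6*y + 12*P)
-2362/4354 + G(0, 6)/(-2216) = -2362/4354 + (72 - 6*6 + 12*0)/(-2216) = -2362*1/4354 + (72 - 36 + 0)*(-1/2216) = -1181/2177 + 36*(-1/2216) = -1181/2177 - 9/554 = -673867/1206058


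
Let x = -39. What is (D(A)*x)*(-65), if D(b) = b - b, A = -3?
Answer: 0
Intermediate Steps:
D(b) = 0
(D(A)*x)*(-65) = (0*(-39))*(-65) = 0*(-65) = 0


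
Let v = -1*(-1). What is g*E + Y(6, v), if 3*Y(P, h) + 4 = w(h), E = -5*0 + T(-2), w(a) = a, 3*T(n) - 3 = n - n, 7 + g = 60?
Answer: 52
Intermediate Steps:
g = 53 (g = -7 + 60 = 53)
T(n) = 1 (T(n) = 1 + (n - n)/3 = 1 + (⅓)*0 = 1 + 0 = 1)
E = 1 (E = -5*0 + 1 = 0 + 1 = 1)
v = 1
Y(P, h) = -4/3 + h/3
g*E + Y(6, v) = 53*1 + (-4/3 + (⅓)*1) = 53 + (-4/3 + ⅓) = 53 - 1 = 52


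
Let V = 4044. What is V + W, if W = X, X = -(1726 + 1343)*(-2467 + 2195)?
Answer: 838812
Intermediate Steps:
X = 834768 (X = -3069*(-272) = -1*(-834768) = 834768)
W = 834768
V + W = 4044 + 834768 = 838812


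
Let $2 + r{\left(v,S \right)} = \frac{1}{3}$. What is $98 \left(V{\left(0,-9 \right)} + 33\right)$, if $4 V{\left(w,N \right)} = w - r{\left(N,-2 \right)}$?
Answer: $\frac{19649}{6} \approx 3274.8$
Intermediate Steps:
$r{\left(v,S \right)} = - \frac{5}{3}$ ($r{\left(v,S \right)} = -2 + \frac{1}{3} = - \frac{5}{3}$)
$V{\left(w,N \right)} = \frac{5}{12} + \frac{w}{4}$ ($V{\left(w,N \right)} = \frac{w - - \frac{5}{3}}{4} = \frac{w + \frac{5}{3}}{4} = \frac{\frac{5}{3} + w}{4} = \frac{5}{12} + \frac{w}{4}$)
$98 \left(V{\left(0,-9 \right)} + 33\right) = 98 \left(\left(\frac{5}{12} + \frac{1}{4} \cdot 0\right) + 33\right) = 98 \left(\left(\frac{5}{12} + 0\right) + 33\right) = 98 \left(\frac{5}{12} + 33\right) = 98 \cdot \frac{401}{12} = \frac{19649}{6}$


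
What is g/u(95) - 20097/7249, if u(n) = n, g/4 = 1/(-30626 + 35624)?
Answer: -433737617/156449895 ≈ -2.7724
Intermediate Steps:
g = 2/2499 (g = 4/(-30626 + 35624) = 4/4998 = 4*(1/4998) = 2/2499 ≈ 0.00080032)
g/u(95) - 20097/7249 = (2/2499)/95 - 20097/7249 = (2/2499)*(1/95) - 20097*1/7249 = 2/237405 - 1827/659 = -433737617/156449895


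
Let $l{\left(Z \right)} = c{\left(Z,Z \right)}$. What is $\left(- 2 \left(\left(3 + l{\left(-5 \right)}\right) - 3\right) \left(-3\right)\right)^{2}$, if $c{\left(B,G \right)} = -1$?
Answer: $36$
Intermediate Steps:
$l{\left(Z \right)} = -1$
$\left(- 2 \left(\left(3 + l{\left(-5 \right)}\right) - 3\right) \left(-3\right)\right)^{2} = \left(- 2 \left(\left(3 - 1\right) - 3\right) \left(-3\right)\right)^{2} = \left(- 2 \left(2 - 3\right) \left(-3\right)\right)^{2} = \left(\left(-2\right) \left(-1\right) \left(-3\right)\right)^{2} = \left(2 \left(-3\right)\right)^{2} = \left(-6\right)^{2} = 36$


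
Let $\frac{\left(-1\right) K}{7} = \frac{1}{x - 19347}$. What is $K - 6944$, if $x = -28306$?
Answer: $- \frac{330902425}{47653} \approx -6944.0$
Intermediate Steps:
$K = \frac{7}{47653}$ ($K = - \frac{7}{-28306 - 19347} = - \frac{7}{-47653} = \left(-7\right) \left(- \frac{1}{47653}\right) = \frac{7}{47653} \approx 0.0001469$)
$K - 6944 = \frac{7}{47653} - 6944 = - \frac{330902425}{47653}$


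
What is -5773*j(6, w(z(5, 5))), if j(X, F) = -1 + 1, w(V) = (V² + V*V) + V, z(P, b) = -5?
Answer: 0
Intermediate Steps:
w(V) = V + 2*V² (w(V) = (V² + V²) + V = 2*V² + V = V + 2*V²)
j(X, F) = 0
-5773*j(6, w(z(5, 5))) = -5773*0 = 0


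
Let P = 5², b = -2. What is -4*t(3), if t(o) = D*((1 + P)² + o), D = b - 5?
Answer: 19012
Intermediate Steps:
P = 25
D = -7 (D = -2 - 5 = -7)
t(o) = -4732 - 7*o (t(o) = -7*((1 + 25)² + o) = -7*(26² + o) = -7*(676 + o) = -4732 - 7*o)
-4*t(3) = -4*(-4732 - 7*3) = -4*(-4732 - 21) = -4*(-4753) = 19012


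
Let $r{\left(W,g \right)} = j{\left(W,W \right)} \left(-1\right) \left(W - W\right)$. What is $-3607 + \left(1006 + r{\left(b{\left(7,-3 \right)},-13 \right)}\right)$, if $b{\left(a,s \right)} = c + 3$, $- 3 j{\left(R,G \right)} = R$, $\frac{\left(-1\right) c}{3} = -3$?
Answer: $-2601$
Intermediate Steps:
$c = 9$ ($c = \left(-3\right) \left(-3\right) = 9$)
$j{\left(R,G \right)} = - \frac{R}{3}$
$b{\left(a,s \right)} = 12$ ($b{\left(a,s \right)} = 9 + 3 = 12$)
$r{\left(W,g \right)} = 0$ ($r{\left(W,g \right)} = - \frac{W}{3} \left(-1\right) \left(W - W\right) = \frac{W}{3} \cdot 0 = 0$)
$-3607 + \left(1006 + r{\left(b{\left(7,-3 \right)},-13 \right)}\right) = -3607 + \left(1006 + 0\right) = -3607 + 1006 = -2601$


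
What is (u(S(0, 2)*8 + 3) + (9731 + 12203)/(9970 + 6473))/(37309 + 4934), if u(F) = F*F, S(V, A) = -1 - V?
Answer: 433009/694601649 ≈ 0.00062339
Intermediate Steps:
u(F) = F**2
(u(S(0, 2)*8 + 3) + (9731 + 12203)/(9970 + 6473))/(37309 + 4934) = (((-1 - 1*0)*8 + 3)**2 + (9731 + 12203)/(9970 + 6473))/(37309 + 4934) = (((-1 + 0)*8 + 3)**2 + 21934/16443)/42243 = ((-1*8 + 3)**2 + 21934*(1/16443))*(1/42243) = ((-8 + 3)**2 + 21934/16443)*(1/42243) = ((-5)**2 + 21934/16443)*(1/42243) = (25 + 21934/16443)*(1/42243) = (433009/16443)*(1/42243) = 433009/694601649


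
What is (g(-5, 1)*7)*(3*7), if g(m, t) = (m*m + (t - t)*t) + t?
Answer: 3822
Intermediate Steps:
g(m, t) = t + m² (g(m, t) = (m² + 0*t) + t = (m² + 0) + t = m² + t = t + m²)
(g(-5, 1)*7)*(3*7) = ((1 + (-5)²)*7)*(3*7) = ((1 + 25)*7)*21 = (26*7)*21 = 182*21 = 3822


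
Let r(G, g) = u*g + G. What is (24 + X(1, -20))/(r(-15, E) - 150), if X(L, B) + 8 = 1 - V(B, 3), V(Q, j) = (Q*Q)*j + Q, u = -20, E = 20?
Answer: 1163/565 ≈ 2.0584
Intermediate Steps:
V(Q, j) = Q + j*Q**2 (V(Q, j) = Q**2*j + Q = j*Q**2 + Q = Q + j*Q**2)
r(G, g) = G - 20*g (r(G, g) = -20*g + G = G - 20*g)
X(L, B) = -7 - B*(1 + 3*B) (X(L, B) = -8 + (1 - B*(1 + B*3)) = -8 + (1 - B*(1 + 3*B)) = -7 - B*(1 + 3*B))
(24 + X(1, -20))/(r(-15, E) - 150) = (24 + (-7 - 1*(-20)*(1 + 3*(-20))))/((-15 - 20*20) - 150) = (24 + (-7 - 1*(-20)*(1 - 60)))/((-15 - 400) - 150) = (24 + (-7 - 1*(-20)*(-59)))/(-415 - 150) = (24 + (-7 - 1180))/(-565) = (24 - 1187)*(-1/565) = -1163*(-1/565) = 1163/565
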